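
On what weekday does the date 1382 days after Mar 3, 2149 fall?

Thursday

First find the weekday of Mar 3, 2149. Doomsday rule: the anchor day for the 2100s is Sunday. For year 49: 49÷12 = 4 r 1, and 1÷4 = 0, so 4+1+0 = 5.
Sunday + 5 ≡ Friday — that's 2149's doomsday.
In March the doomsday date is Mar 14.
Mar 3 is 11 days before Mar 14; 11 mod 7 = 4, so Friday − 4 = Monday.
1382 mod 7 = 3, so 1382 days after a Monday is Monday + 3 = Thursday.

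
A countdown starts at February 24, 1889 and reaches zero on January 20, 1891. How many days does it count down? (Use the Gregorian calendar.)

Feb 24, 1889 → Feb 24, 1890: 365 days.
Feb 24, 1890 → Mar 24, 1890: 28 days (February has 28).
Mar 24, 1890 → Apr 24, 1890: 31 days (March has 31).
Apr 24, 1890 → May 24, 1890: 30 days (April has 30).
May 24, 1890 → Jun 24, 1890: 31 days (May has 31).
Jun 24, 1890 → Jul 24, 1890: 30 days (June has 30).
Jul 24, 1890 → Aug 24, 1890: 31 days (July has 31).
Aug 24, 1890 → Sep 24, 1890: 31 days (August has 31).
Sep 24, 1890 → Oct 24, 1890: 30 days (September has 30).
Oct 24, 1890 → Nov 24, 1890: 31 days (October has 31).
Nov 24, 1890 → Dec 24, 1890: 30 days (November has 30).
Dec 24, 1890 → Jan 20, 1891: 27 days.
Total: 695 days.

695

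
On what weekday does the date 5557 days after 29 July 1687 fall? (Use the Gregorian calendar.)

First find the weekday of Jul 29, 1687. Doomsday rule: the anchor day for the 1600s is Tuesday. For year 87: 87÷12 = 7 r 3, and 3÷4 = 0, so 7+3+0 = 10.
Tuesday + 10 ≡ Friday — that's 1687's doomsday.
In July the doomsday date is Jul 11.
Jul 29 is 18 days after Jul 11; 18 mod 7 = 4, so Friday + 4 = Tuesday.
5557 mod 7 = 6, so 5557 days after a Tuesday is Tuesday + 6 = Monday.

Monday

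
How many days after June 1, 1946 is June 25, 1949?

Jun 1, 1946 → Jun 1, 1947: 365 days.
Jun 1, 1947 → Jun 1, 1948: 366 days (Feb 29, 1948 is in that span).
Jun 1, 1948 → Jul 1, 1948: 30 days (June has 30).
Jul 1, 1948 → Aug 1, 1948: 31 days (July has 31).
Aug 1, 1948 → Sep 1, 1948: 31 days (August has 31).
Sep 1, 1948 → Oct 1, 1948: 30 days (September has 30).
Oct 1, 1948 → Nov 1, 1948: 31 days (October has 31).
Nov 1, 1948 → Dec 1, 1948: 30 days (November has 30).
Dec 1, 1948 → Jan 1, 1949: 31 days (December has 31).
Jan 1, 1949 → Feb 1, 1949: 31 days (January has 31).
Feb 1, 1949 → Mar 1, 1949: 28 days (February has 28).
Mar 1, 1949 → Apr 1, 1949: 31 days (March has 31).
Apr 1, 1949 → May 1, 1949: 30 days (April has 30).
May 1, 1949 → Jun 1, 1949: 31 days (May has 31).
Jun 1, 1949 → Jun 25, 1949: 24 days.
Total: 1120 days.

1120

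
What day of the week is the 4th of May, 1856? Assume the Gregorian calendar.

Sunday

January 1, 1856 is a Tuesday.
Jan 1, 1856 → Feb 1, 1856: 31 days (January has 31).
Feb 1, 1856 → Mar 1, 1856: 29 days (February has 29).
Mar 1, 1856 → Apr 1, 1856: 31 days (March has 31).
Apr 1, 1856 → May 1, 1856: 30 days (April has 30).
May 1, 1856 → May 4, 1856: 3 days.
Total: 124 days.
124 mod 7 = 5, so Tuesday + 5 = Sunday.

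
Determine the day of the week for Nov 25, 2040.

Doomsday rule: the anchor day for the 2000s is Tuesday. For year 40: 40÷12 = 3 r 4, and 4÷4 = 1, so 3+4+1 = 8.
Tuesday + 8 ≡ Wednesday — that's 2040's doomsday.
In November the doomsday date is Nov 7.
Nov 25 is 18 days after Nov 7; 18 mod 7 = 4, so Wednesday + 4 = Sunday.

Sunday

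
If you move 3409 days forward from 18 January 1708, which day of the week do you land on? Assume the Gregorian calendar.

Jan 18, 1708 is a Wednesday.
3409 mod 7 = 0, so 3409 days after a Wednesday is Wednesday + 0 = Wednesday.

Wednesday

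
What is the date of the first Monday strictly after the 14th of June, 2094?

Jun 14, 2094 is a Monday.
From Monday to the next Monday is 7 days.
Jun 14, 2094 + 7 = Jun 21, 2094.

June 21, 2094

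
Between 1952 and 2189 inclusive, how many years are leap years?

Multiples of 4 in [1952,2189]: 60.
Of those, multiples of 100: 2 (not leap unless ÷400).
Multiples of 400: 1.
Leap years = 60 − 2 + 1 = 59.

59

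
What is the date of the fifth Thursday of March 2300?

March 29, 2300

March 1, 2300 is a Thursday.
The first Thursday is therefore March 1 (same day).
The fifth Thursday is 1 + 4×7 = March 29.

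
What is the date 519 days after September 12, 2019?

+366 (one year; includes Feb 29, 2020) → Sep 12, 2020 (153 left).
Sep has 30 days: +19 → Oct 1, 2020 (134 left).
Oct has 31 days: +31 → Nov 1, 2020 (103 left).
Nov has 30 days: +30 → Dec 1, 2020 (73 left).
Dec has 31 days: +31 → Jan 1, 2021 (42 left).
Jan has 31 days: +31 → Feb 1, 2021 (11 left).
+11 → Feb 12, 2021.

February 12, 2021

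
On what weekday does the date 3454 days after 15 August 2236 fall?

Thursday

First find the weekday of Aug 15, 2236. Doomsday rule: the anchor day for the 2200s is Friday. For year 36: 36÷12 = 3 r 0, and 0÷4 = 0, so 3+0+0 = 3.
Friday + 3 ≡ Monday — that's 2236's doomsday.
In August the doomsday date is Aug 8.
Aug 15 is 7 days after Aug 8; 7 mod 7 = 0, so Monday + 0 = Monday.
3454 mod 7 = 3, so 3454 days after a Monday is Monday + 3 = Thursday.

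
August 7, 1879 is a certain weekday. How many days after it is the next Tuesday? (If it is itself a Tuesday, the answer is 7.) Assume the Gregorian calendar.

Aug 7, 1879 is a Thursday.
From Thursday to the next Tuesday is 5 days.

5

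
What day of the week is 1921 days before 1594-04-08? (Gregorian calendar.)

First find the weekday of Apr 8, 1594. Doomsday rule: the anchor day for the 1500s is Wednesday. For year 94: 94÷12 = 7 r 10, and 10÷4 = 2, so 7+10+2 = 19.
Wednesday + 19 ≡ Monday — that's 1594's doomsday.
In April the doomsday date is Apr 4.
Apr 8 is 4 days after Apr 4; 4 mod 7 = 4, so Monday + 4 = Friday.
1921 mod 7 = 3, so 1921 days before a Friday is Friday − 3 = Tuesday.

Tuesday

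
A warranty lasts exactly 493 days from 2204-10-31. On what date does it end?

+365 (one year) → Oct 31, 2205 (128 left).
Oct has 31 days: +1 → Nov 1, 2205 (127 left).
Nov has 30 days: +30 → Dec 1, 2205 (97 left).
Dec has 31 days: +31 → Jan 1, 2206 (66 left).
Jan has 31 days: +31 → Feb 1, 2206 (35 left).
Feb has 28 days: +28 → Mar 1, 2206 (7 left).
+7 → Mar 8, 2206.

March 8, 2206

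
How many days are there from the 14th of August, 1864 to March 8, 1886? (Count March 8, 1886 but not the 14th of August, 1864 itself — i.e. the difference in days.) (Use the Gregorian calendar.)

Aug 14, 1864 → Aug 14, 1865: 365 days.
Aug 14, 1865 → Aug 14, 1866: 365 days.
Aug 14, 1866 → Aug 14, 1867: 365 days.
Aug 14, 1867 → Aug 14, 1868: 366 days (Feb 29, 1868 is in that span).
Aug 14, 1868 → Aug 14, 1869: 365 days.
Aug 14, 1869 → Aug 14, 1870: 365 days.
Aug 14, 1870 → Aug 14, 1871: 365 days.
Aug 14, 1871 → Aug 14, 1872: 366 days (Feb 29, 1872 is in that span).
Aug 14, 1872 → Aug 14, 1873: 365 days.
Aug 14, 1873 → Aug 14, 1874: 365 days.
Aug 14, 1874 → Aug 14, 1875: 365 days.
Aug 14, 1875 → Aug 14, 1876: 366 days (Feb 29, 1876 is in that span).
Aug 14, 1876 → Aug 14, 1877: 365 days.
Aug 14, 1877 → Aug 14, 1878: 365 days.
Aug 14, 1878 → Aug 14, 1879: 365 days.
Aug 14, 1879 → Aug 14, 1880: 366 days (Feb 29, 1880 is in that span).
Aug 14, 1880 → Aug 14, 1881: 365 days.
Aug 14, 1881 → Aug 14, 1882: 365 days.
Aug 14, 1882 → Aug 14, 1883: 365 days.
Aug 14, 1883 → Aug 14, 1884: 366 days (Feb 29, 1884 is in that span).
Aug 14, 1884 → Aug 14, 1885: 365 days.
Aug 14, 1885 → Sep 14, 1885: 31 days (August has 31).
Sep 14, 1885 → Oct 14, 1885: 30 days (September has 30).
Oct 14, 1885 → Nov 14, 1885: 31 days (October has 31).
Nov 14, 1885 → Dec 14, 1885: 30 days (November has 30).
Dec 14, 1885 → Jan 14, 1886: 31 days (December has 31).
Jan 14, 1886 → Feb 14, 1886: 31 days (January has 31).
Feb 14, 1886 → Mar 8, 1886: 22 days.
Total: 7876 days.

7876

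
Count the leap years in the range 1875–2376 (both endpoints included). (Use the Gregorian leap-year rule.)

122

Multiples of 4 in [1875,2376]: 126.
Of those, multiples of 100: 5 (not leap unless ÷400).
Multiples of 400: 1.
Leap years = 126 − 5 + 1 = 122.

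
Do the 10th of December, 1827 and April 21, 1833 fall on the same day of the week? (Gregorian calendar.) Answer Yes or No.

From Dec 10, 1827 to Apr 21, 1833 is 1959 days.
1959 mod 7 = 6, so they are different weekdays.
(Dec 10, 1827 is a Monday; Apr 21, 1833 is a Sunday.)

No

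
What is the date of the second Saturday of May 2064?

May 1, 2064 is a Thursday.
The first Saturday is therefore May 3 (2 days later).
The second Saturday is 3 + 1×7 = May 10.

May 10, 2064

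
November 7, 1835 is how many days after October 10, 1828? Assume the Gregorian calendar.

2584

Oct 10, 1828 → Oct 10, 1829: 365 days.
Oct 10, 1829 → Oct 10, 1830: 365 days.
Oct 10, 1830 → Oct 10, 1831: 365 days.
Oct 10, 1831 → Oct 10, 1832: 366 days (Feb 29, 1832 is in that span).
Oct 10, 1832 → Oct 10, 1833: 365 days.
Oct 10, 1833 → Oct 10, 1834: 365 days.
Oct 10, 1834 → Nov 10, 1834: 31 days (October has 31).
Nov 10, 1834 → Dec 10, 1834: 30 days (November has 30).
Dec 10, 1834 → Jan 10, 1835: 31 days (December has 31).
Jan 10, 1835 → Feb 10, 1835: 31 days (January has 31).
Feb 10, 1835 → Mar 10, 1835: 28 days (February has 28).
Mar 10, 1835 → Apr 10, 1835: 31 days (March has 31).
Apr 10, 1835 → May 10, 1835: 30 days (April has 30).
May 10, 1835 → Jun 10, 1835: 31 days (May has 31).
Jun 10, 1835 → Jul 10, 1835: 30 days (June has 30).
Jul 10, 1835 → Aug 10, 1835: 31 days (July has 31).
Aug 10, 1835 → Sep 10, 1835: 31 days (August has 31).
Sep 10, 1835 → Oct 10, 1835: 30 days (September has 30).
Oct 10, 1835 → Nov 7, 1835: 28 days.
Total: 2584 days.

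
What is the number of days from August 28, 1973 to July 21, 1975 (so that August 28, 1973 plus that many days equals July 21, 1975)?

692

Aug 28, 1973 → Aug 28, 1974: 365 days.
Aug 28, 1974 → Sep 28, 1974: 31 days (August has 31).
Sep 28, 1974 → Oct 28, 1974: 30 days (September has 30).
Oct 28, 1974 → Nov 28, 1974: 31 days (October has 31).
Nov 28, 1974 → Dec 28, 1974: 30 days (November has 30).
Dec 28, 1974 → Jan 28, 1975: 31 days (December has 31).
Jan 28, 1975 → Feb 28, 1975: 31 days (January has 31).
Feb 28, 1975 → Mar 28, 1975: 28 days (February has 28).
Mar 28, 1975 → Apr 28, 1975: 31 days (March has 31).
Apr 28, 1975 → May 28, 1975: 30 days (April has 30).
May 28, 1975 → Jun 28, 1975: 31 days (May has 31).
Jun 28, 1975 → Jul 21, 1975: 23 days.
Total: 692 days.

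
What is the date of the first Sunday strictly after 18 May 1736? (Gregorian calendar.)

May 18, 1736 is a Friday.
From Friday to the next Sunday is 2 days.
May 18, 1736 + 2 = May 20, 1736.

May 20, 1736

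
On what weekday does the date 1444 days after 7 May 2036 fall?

Friday

First find the weekday of May 7, 2036. Doomsday rule: the anchor day for the 2000s is Tuesday. For year 36: 36÷12 = 3 r 0, and 0÷4 = 0, so 3+0+0 = 3.
Tuesday + 3 ≡ Friday — that's 2036's doomsday.
In May the doomsday date is May 9.
May 7 is 2 days before May 9; 2 mod 7 = 2, so Friday − 2 = Wednesday.
1444 mod 7 = 2, so 1444 days after a Wednesday is Wednesday + 2 = Friday.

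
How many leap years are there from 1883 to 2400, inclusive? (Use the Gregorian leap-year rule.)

126

Multiples of 4 in [1883,2400]: 130.
Of those, multiples of 100: 6 (not leap unless ÷400).
Multiples of 400: 2.
Leap years = 130 − 6 + 2 = 126.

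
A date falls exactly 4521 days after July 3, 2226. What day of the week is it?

First find the weekday of Jul 3, 2226. Doomsday rule: the anchor day for the 2200s is Friday. For year 26: 26÷12 = 2 r 2, and 2÷4 = 0, so 2+2+0 = 4.
Friday + 4 ≡ Tuesday — that's 2226's doomsday.
In July the doomsday date is Jul 11.
Jul 3 is 8 days before Jul 11; 8 mod 7 = 1, so Tuesday − 1 = Monday.
4521 mod 7 = 6, so 4521 days after a Monday is Monday + 6 = Sunday.

Sunday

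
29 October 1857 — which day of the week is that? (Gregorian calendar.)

Thursday

Doomsday rule: the anchor day for the 1800s is Friday. For year 57: 57÷12 = 4 r 9, and 9÷4 = 2, so 4+9+2 = 15.
Friday + 15 ≡ Saturday — that's 1857's doomsday.
In October the doomsday date is Oct 10.
Oct 29 is 19 days after Oct 10; 19 mod 7 = 5, so Saturday + 5 = Thursday.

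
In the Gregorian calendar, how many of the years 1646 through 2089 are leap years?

Multiples of 4 in [1646,2089]: 111.
Of those, multiples of 100: 4 (not leap unless ÷400).
Multiples of 400: 1.
Leap years = 111 − 4 + 1 = 108.

108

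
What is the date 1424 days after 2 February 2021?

December 27, 2024

+365 (one year) → Feb 2, 2022 (1059 left).
+365 (one year) → Feb 2, 2023 (694 left).
+365 (one year) → Feb 2, 2024 (329 left).
Feb has 29 days: +28 → Mar 1, 2024 (301 left).
Mar has 31 days: +31 → Apr 1, 2024 (270 left).
Apr has 30 days: +30 → May 1, 2024 (240 left).
May has 31 days: +31 → Jun 1, 2024 (209 left).
Jun has 30 days: +30 → Jul 1, 2024 (179 left).
Jul has 31 days: +31 → Aug 1, 2024 (148 left).
Aug has 31 days: +31 → Sep 1, 2024 (117 left).
Sep has 30 days: +30 → Oct 1, 2024 (87 left).
Oct has 31 days: +31 → Nov 1, 2024 (56 left).
Nov has 30 days: +30 → Dec 1, 2024 (26 left).
+26 → Dec 27, 2024.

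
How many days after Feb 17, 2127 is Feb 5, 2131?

1449

Feb 17, 2127 → Feb 17, 2128: 365 days.
Feb 17, 2128 → Feb 17, 2129: 366 days (Feb 29, 2128 is in that span).
Feb 17, 2129 → Feb 17, 2130: 365 days.
Feb 17, 2130 → Mar 17, 2130: 28 days (February has 28).
Mar 17, 2130 → Apr 17, 2130: 31 days (March has 31).
Apr 17, 2130 → May 17, 2130: 30 days (April has 30).
May 17, 2130 → Jun 17, 2130: 31 days (May has 31).
Jun 17, 2130 → Jul 17, 2130: 30 days (June has 30).
Jul 17, 2130 → Aug 17, 2130: 31 days (July has 31).
Aug 17, 2130 → Sep 17, 2130: 31 days (August has 31).
Sep 17, 2130 → Oct 17, 2130: 30 days (September has 30).
Oct 17, 2130 → Nov 17, 2130: 31 days (October has 31).
Nov 17, 2130 → Dec 17, 2130: 30 days (November has 30).
Dec 17, 2130 → Jan 17, 2131: 31 days (December has 31).
Jan 17, 2131 → Feb 5, 2131: 19 days.
Total: 1449 days.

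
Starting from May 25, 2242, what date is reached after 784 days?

+365 (one year) → May 25, 2243 (419 left).
+366 (one year; includes Feb 29, 2244) → May 25, 2244 (53 left).
May has 31 days: +7 → Jun 1, 2244 (46 left).
Jun has 30 days: +30 → Jul 1, 2244 (16 left).
+16 → Jul 17, 2244.

July 17, 2244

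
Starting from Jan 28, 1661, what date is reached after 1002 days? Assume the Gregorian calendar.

+365 (one year) → Jan 28, 1662 (637 left).
+365 (one year) → Jan 28, 1663 (272 left).
Jan has 31 days: +4 → Feb 1, 1663 (268 left).
Feb has 28 days: +28 → Mar 1, 1663 (240 left).
Mar has 31 days: +31 → Apr 1, 1663 (209 left).
Apr has 30 days: +30 → May 1, 1663 (179 left).
May has 31 days: +31 → Jun 1, 1663 (148 left).
Jun has 30 days: +30 → Jul 1, 1663 (118 left).
Jul has 31 days: +31 → Aug 1, 1663 (87 left).
Aug has 31 days: +31 → Sep 1, 1663 (56 left).
Sep has 30 days: +30 → Oct 1, 1663 (26 left).
+26 → Oct 27, 1663.

October 27, 1663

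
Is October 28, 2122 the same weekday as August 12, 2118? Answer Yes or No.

No

From Aug 12, 2118 to Oct 28, 2122 is 1538 days.
1538 mod 7 = 5, so they are different weekdays.
(Aug 12, 2118 is a Friday; Oct 28, 2122 is a Wednesday.)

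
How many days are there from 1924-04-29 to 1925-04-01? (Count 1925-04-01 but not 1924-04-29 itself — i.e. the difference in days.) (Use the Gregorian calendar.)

337

Apr 29, 1924 → May 29, 1924: 30 days (April has 30).
May 29, 1924 → Jun 29, 1924: 31 days (May has 31).
Jun 29, 1924 → Jul 29, 1924: 30 days (June has 30).
Jul 29, 1924 → Aug 29, 1924: 31 days (July has 31).
Aug 29, 1924 → Sep 29, 1924: 31 days (August has 31).
Sep 29, 1924 → Oct 29, 1924: 30 days (September has 30).
Oct 29, 1924 → Nov 29, 1924: 31 days (October has 31).
Nov 29, 1924 → Dec 29, 1924: 30 days (November has 30).
Dec 29, 1924 → Jan 29, 1925: 31 days (December has 31).
Jan 29, 1925 → Feb 28, 1925: 30 days (January has 31).
Feb 28, 1925 → Mar 28, 1925: 28 days (February has 28).
Mar 28, 1925 → Apr 1, 1925: 4 days.
Total: 337 days.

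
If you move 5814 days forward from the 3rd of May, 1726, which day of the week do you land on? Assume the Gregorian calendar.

First find the weekday of May 3, 1726. Doomsday rule: the anchor day for the 1700s is Sunday. For year 26: 26÷12 = 2 r 2, and 2÷4 = 0, so 2+2+0 = 4.
Sunday + 4 ≡ Thursday — that's 1726's doomsday.
In May the doomsday date is May 9.
May 3 is 6 days before May 9; 6 mod 7 = 6, so Thursday − 6 = Friday.
5814 mod 7 = 4, so 5814 days after a Friday is Friday + 4 = Tuesday.

Tuesday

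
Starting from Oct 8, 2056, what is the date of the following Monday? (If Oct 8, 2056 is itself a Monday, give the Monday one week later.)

Oct 8, 2056 is a Sunday.
From Sunday to the next Monday is 1 day.
Oct 8, 2056 + 1 = Oct 9, 2056.

October 9, 2056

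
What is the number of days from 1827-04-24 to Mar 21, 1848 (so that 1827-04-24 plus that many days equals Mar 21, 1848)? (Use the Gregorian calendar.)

7637

Apr 24, 1827 → Apr 24, 1828: 366 days (Feb 29, 1828 is in that span).
Apr 24, 1828 → Apr 24, 1829: 365 days.
Apr 24, 1829 → Apr 24, 1830: 365 days.
Apr 24, 1830 → Apr 24, 1831: 365 days.
Apr 24, 1831 → Apr 24, 1832: 366 days (Feb 29, 1832 is in that span).
Apr 24, 1832 → Apr 24, 1833: 365 days.
Apr 24, 1833 → Apr 24, 1834: 365 days.
Apr 24, 1834 → Apr 24, 1835: 365 days.
Apr 24, 1835 → Apr 24, 1836: 366 days (Feb 29, 1836 is in that span).
Apr 24, 1836 → Apr 24, 1837: 365 days.
Apr 24, 1837 → Apr 24, 1838: 365 days.
Apr 24, 1838 → Apr 24, 1839: 365 days.
Apr 24, 1839 → Apr 24, 1840: 366 days (Feb 29, 1840 is in that span).
Apr 24, 1840 → Apr 24, 1841: 365 days.
Apr 24, 1841 → Apr 24, 1842: 365 days.
Apr 24, 1842 → Apr 24, 1843: 365 days.
Apr 24, 1843 → Apr 24, 1844: 366 days (Feb 29, 1844 is in that span).
Apr 24, 1844 → Apr 24, 1845: 365 days.
Apr 24, 1845 → Apr 24, 1846: 365 days.
Apr 24, 1846 → Apr 24, 1847: 365 days.
Apr 24, 1847 → May 24, 1847: 30 days (April has 30).
May 24, 1847 → Jun 24, 1847: 31 days (May has 31).
Jun 24, 1847 → Jul 24, 1847: 30 days (June has 30).
Jul 24, 1847 → Aug 24, 1847: 31 days (July has 31).
Aug 24, 1847 → Sep 24, 1847: 31 days (August has 31).
Sep 24, 1847 → Oct 24, 1847: 30 days (September has 30).
Oct 24, 1847 → Nov 24, 1847: 31 days (October has 31).
Nov 24, 1847 → Dec 24, 1847: 30 days (November has 30).
Dec 24, 1847 → Jan 24, 1848: 31 days (December has 31).
Jan 24, 1848 → Feb 24, 1848: 31 days (January has 31).
Feb 24, 1848 → Mar 21, 1848: 26 days.
Total: 7637 days.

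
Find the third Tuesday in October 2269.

October 1, 2269 is a Friday.
The first Tuesday is therefore October 5 (4 days later).
The third Tuesday is 5 + 2×7 = October 19.

October 19, 2269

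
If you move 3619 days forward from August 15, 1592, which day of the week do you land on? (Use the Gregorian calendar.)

Saturday

Aug 15, 1592 is a Saturday.
3619 mod 7 = 0, so 3619 days after a Saturday is Saturday + 0 = Saturday.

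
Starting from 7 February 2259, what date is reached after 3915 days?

October 27, 2269

+365 (one year) → Feb 7, 2260 (3550 left).
+366 (one year; includes Feb 29, 2260) → Feb 7, 2261 (3184 left).
+365 (one year) → Feb 7, 2262 (2819 left).
+365 (one year) → Feb 7, 2263 (2454 left).
+365 (one year) → Feb 7, 2264 (2089 left).
+366 (one year; includes Feb 29, 2264) → Feb 7, 2265 (1723 left).
+365 (one year) → Feb 7, 2266 (1358 left).
+365 (one year) → Feb 7, 2267 (993 left).
+365 (one year) → Feb 7, 2268 (628 left).
+366 (one year; includes Feb 29, 2268) → Feb 7, 2269 (262 left).
Feb has 28 days: +22 → Mar 1, 2269 (240 left).
Mar has 31 days: +31 → Apr 1, 2269 (209 left).
Apr has 30 days: +30 → May 1, 2269 (179 left).
May has 31 days: +31 → Jun 1, 2269 (148 left).
Jun has 30 days: +30 → Jul 1, 2269 (118 left).
Jul has 31 days: +31 → Aug 1, 2269 (87 left).
Aug has 31 days: +31 → Sep 1, 2269 (56 left).
Sep has 30 days: +30 → Oct 1, 2269 (26 left).
+26 → Oct 27, 2269.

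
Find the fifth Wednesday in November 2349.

November 1, 2349 is a Tuesday.
The first Wednesday is therefore November 2 (1 days later).
The fifth Wednesday is 2 + 4×7 = November 30.

November 30, 2349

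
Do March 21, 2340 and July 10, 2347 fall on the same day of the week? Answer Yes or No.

From Mar 21, 2340 to Jul 10, 2347 is 2667 days.
2667 mod 7 = 0, so they are the same weekday.
(Mar 21, 2340 is a Thursday; Jul 10, 2347 is a Thursday.)

Yes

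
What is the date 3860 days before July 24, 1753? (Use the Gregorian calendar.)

December 29, 1742

−365 (one year) → Jul 24, 1752 (3495 left).
−366 (one year; includes Feb 29, 1752) → Jul 24, 1751 (3129 left).
−365 (one year) → Jul 24, 1750 (2764 left).
−365 (one year) → Jul 24, 1749 (2399 left).
−365 (one year) → Jul 24, 1748 (2034 left).
−366 (one year; includes Feb 29, 1748) → Jul 24, 1747 (1668 left).
−365 (one year) → Jul 24, 1746 (1303 left).
−365 (one year) → Jul 24, 1745 (938 left).
−365 (one year) → Jul 24, 1744 (573 left).
−366 (one year; includes Feb 29, 1744) → Jul 24, 1743 (207 left).
−24 → Jun 30, 1743 (end of Jun, 30 days; 183 left).
−30 → May 31, 1743 (end of May, 31 days; 153 left).
−31 → Apr 30, 1743 (end of Apr, 30 days; 122 left).
−30 → Mar 31, 1743 (end of Mar, 31 days; 92 left).
−31 → Feb 28, 1743 (end of Feb, 28 days; 61 left).
−28 → Jan 31, 1743 (end of Jan, 31 days; 33 left).
−31 → Dec 31, 1742 (end of Dec, 31 days; 2 left).
−2 → Dec 29, 1742.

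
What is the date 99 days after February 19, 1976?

Feb has 29 days: +11 → Mar 1, 1976 (88 left).
Mar has 31 days: +31 → Apr 1, 1976 (57 left).
Apr has 30 days: +30 → May 1, 1976 (27 left).
+27 → May 28, 1976.

May 28, 1976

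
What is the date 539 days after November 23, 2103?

+366 (one year; includes Feb 29, 2104) → Nov 23, 2104 (173 left).
Nov has 30 days: +8 → Dec 1, 2104 (165 left).
Dec has 31 days: +31 → Jan 1, 2105 (134 left).
Jan has 31 days: +31 → Feb 1, 2105 (103 left).
Feb has 28 days: +28 → Mar 1, 2105 (75 left).
Mar has 31 days: +31 → Apr 1, 2105 (44 left).
Apr has 30 days: +30 → May 1, 2105 (14 left).
+14 → May 15, 2105.

May 15, 2105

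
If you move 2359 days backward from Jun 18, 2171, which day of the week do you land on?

Tuesday

First find the weekday of Jun 18, 2171. Doomsday rule: the anchor day for the 2100s is Sunday. For year 71: 71÷12 = 5 r 11, and 11÷4 = 2, so 5+11+2 = 18.
Sunday + 18 ≡ Thursday — that's 2171's doomsday.
In June the doomsday date is Jun 6.
Jun 18 is 12 days after Jun 6; 12 mod 7 = 5, so Thursday + 5 = Tuesday.
2359 mod 7 = 0, so 2359 days before a Tuesday is Tuesday − 0 = Tuesday.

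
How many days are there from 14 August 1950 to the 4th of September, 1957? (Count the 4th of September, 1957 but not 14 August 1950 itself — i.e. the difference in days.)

2578

Aug 14, 1950 → Aug 14, 1951: 365 days.
Aug 14, 1951 → Aug 14, 1952: 366 days (Feb 29, 1952 is in that span).
Aug 14, 1952 → Aug 14, 1953: 365 days.
Aug 14, 1953 → Aug 14, 1954: 365 days.
Aug 14, 1954 → Aug 14, 1955: 365 days.
Aug 14, 1955 → Aug 14, 1956: 366 days (Feb 29, 1956 is in that span).
Aug 14, 1956 → Sep 14, 1956: 31 days (August has 31).
Sep 14, 1956 → Oct 14, 1956: 30 days (September has 30).
Oct 14, 1956 → Nov 14, 1956: 31 days (October has 31).
Nov 14, 1956 → Dec 14, 1956: 30 days (November has 30).
Dec 14, 1956 → Jan 14, 1957: 31 days (December has 31).
Jan 14, 1957 → Feb 14, 1957: 31 days (January has 31).
Feb 14, 1957 → Mar 14, 1957: 28 days (February has 28).
Mar 14, 1957 → Apr 14, 1957: 31 days (March has 31).
Apr 14, 1957 → May 14, 1957: 30 days (April has 30).
May 14, 1957 → Jun 14, 1957: 31 days (May has 31).
Jun 14, 1957 → Jul 14, 1957: 30 days (June has 30).
Jul 14, 1957 → Aug 14, 1957: 31 days (July has 31).
Aug 14, 1957 → Sep 4, 1957: 21 days.
Total: 2578 days.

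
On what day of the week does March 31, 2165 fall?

Sunday

January 1, 2165 is a Tuesday.
Jan 1, 2165 → Feb 1, 2165: 31 days (January has 31).
Feb 1, 2165 → Mar 1, 2165: 28 days (February has 28).
Mar 1, 2165 → Mar 31, 2165: 30 days.
Total: 89 days.
89 mod 7 = 5, so Tuesday + 5 = Sunday.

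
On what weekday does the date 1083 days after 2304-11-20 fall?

First find the weekday of Nov 20, 2304. Doomsday rule: the anchor day for the 2300s is Wednesday. For year 04: 4÷12 = 0 r 4, and 4÷4 = 1, so 0+4+1 = 5.
Wednesday + 5 ≡ Monday — that's 2304's doomsday.
In November the doomsday date is Nov 7.
Nov 20 is 13 days after Nov 7; 13 mod 7 = 6, so Monday + 6 = Sunday.
1083 mod 7 = 5, so 1083 days after a Sunday is Sunday + 5 = Friday.

Friday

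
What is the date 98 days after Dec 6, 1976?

March 14, 1977

Dec has 31 days: +26 → Jan 1, 1977 (72 left).
Jan has 31 days: +31 → Feb 1, 1977 (41 left).
Feb has 28 days: +28 → Mar 1, 1977 (13 left).
+13 → Mar 14, 1977.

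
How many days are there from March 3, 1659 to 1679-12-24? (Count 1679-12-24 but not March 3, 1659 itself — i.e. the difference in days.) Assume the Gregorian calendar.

Mar 3, 1659 → Mar 3, 1660: 366 days (Feb 29, 1660 is in that span).
Mar 3, 1660 → Mar 3, 1661: 365 days.
Mar 3, 1661 → Mar 3, 1662: 365 days.
Mar 3, 1662 → Mar 3, 1663: 365 days.
Mar 3, 1663 → Mar 3, 1664: 366 days (Feb 29, 1664 is in that span).
Mar 3, 1664 → Mar 3, 1665: 365 days.
Mar 3, 1665 → Mar 3, 1666: 365 days.
Mar 3, 1666 → Mar 3, 1667: 365 days.
Mar 3, 1667 → Mar 3, 1668: 366 days (Feb 29, 1668 is in that span).
Mar 3, 1668 → Mar 3, 1669: 365 days.
Mar 3, 1669 → Mar 3, 1670: 365 days.
Mar 3, 1670 → Mar 3, 1671: 365 days.
Mar 3, 1671 → Mar 3, 1672: 366 days (Feb 29, 1672 is in that span).
Mar 3, 1672 → Mar 3, 1673: 365 days.
Mar 3, 1673 → Mar 3, 1674: 365 days.
Mar 3, 1674 → Mar 3, 1675: 365 days.
Mar 3, 1675 → Mar 3, 1676: 366 days (Feb 29, 1676 is in that span).
Mar 3, 1676 → Mar 3, 1677: 365 days.
Mar 3, 1677 → Mar 3, 1678: 365 days.
Mar 3, 1678 → Mar 3, 1679: 365 days.
Mar 3, 1679 → Apr 3, 1679: 31 days (March has 31).
Apr 3, 1679 → May 3, 1679: 30 days (April has 30).
May 3, 1679 → Jun 3, 1679: 31 days (May has 31).
Jun 3, 1679 → Jul 3, 1679: 30 days (June has 30).
Jul 3, 1679 → Aug 3, 1679: 31 days (July has 31).
Aug 3, 1679 → Sep 3, 1679: 31 days (August has 31).
Sep 3, 1679 → Oct 3, 1679: 30 days (September has 30).
Oct 3, 1679 → Nov 3, 1679: 31 days (October has 31).
Nov 3, 1679 → Dec 3, 1679: 30 days (November has 30).
Dec 3, 1679 → Dec 24, 1679: 21 days.
Total: 7601 days.

7601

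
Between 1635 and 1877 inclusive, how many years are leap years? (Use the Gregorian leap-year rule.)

Multiples of 4 in [1635,1877]: 61.
Of those, multiples of 100: 2 (not leap unless ÷400).
Multiples of 400: 0.
Leap years = 61 − 2 + 0 = 59.

59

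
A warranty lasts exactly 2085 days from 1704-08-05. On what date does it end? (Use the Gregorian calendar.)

+365 (one year) → Aug 5, 1705 (1720 left).
+365 (one year) → Aug 5, 1706 (1355 left).
+365 (one year) → Aug 5, 1707 (990 left).
+366 (one year; includes Feb 29, 1708) → Aug 5, 1708 (624 left).
+365 (one year) → Aug 5, 1709 (259 left).
Aug has 31 days: +27 → Sep 1, 1709 (232 left).
Sep has 30 days: +30 → Oct 1, 1709 (202 left).
Oct has 31 days: +31 → Nov 1, 1709 (171 left).
Nov has 30 days: +30 → Dec 1, 1709 (141 left).
Dec has 31 days: +31 → Jan 1, 1710 (110 left).
Jan has 31 days: +31 → Feb 1, 1710 (79 left).
Feb has 28 days: +28 → Mar 1, 1710 (51 left).
Mar has 31 days: +31 → Apr 1, 1710 (20 left).
+20 → Apr 21, 1710.

April 21, 1710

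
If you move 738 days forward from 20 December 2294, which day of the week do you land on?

First find the weekday of Dec 20, 2294. Doomsday rule: the anchor day for the 2200s is Friday. For year 94: 94÷12 = 7 r 10, and 10÷4 = 2, so 7+10+2 = 19.
Friday + 19 ≡ Wednesday — that's 2294's doomsday.
In December the doomsday date is Dec 12.
Dec 20 is 8 days after Dec 12; 8 mod 7 = 1, so Wednesday + 1 = Thursday.
738 mod 7 = 3, so 738 days after a Thursday is Thursday + 3 = Sunday.

Sunday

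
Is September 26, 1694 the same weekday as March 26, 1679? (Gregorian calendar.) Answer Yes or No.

Yes

From Mar 26, 1679 to Sep 26, 1694 is 5663 days.
5663 mod 7 = 0, so they are the same weekday.
(Mar 26, 1679 is a Sunday; Sep 26, 1694 is a Sunday.)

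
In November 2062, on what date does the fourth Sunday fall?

November 26, 2062

November 1, 2062 is a Wednesday.
The first Sunday is therefore November 5 (4 days later).
The fourth Sunday is 5 + 3×7 = November 26.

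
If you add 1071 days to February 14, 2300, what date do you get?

+365 (one year) → Feb 14, 2301 (706 left).
+365 (one year) → Feb 14, 2302 (341 left).
Feb has 28 days: +15 → Mar 1, 2302 (326 left).
Mar has 31 days: +31 → Apr 1, 2302 (295 left).
Apr has 30 days: +30 → May 1, 2302 (265 left).
May has 31 days: +31 → Jun 1, 2302 (234 left).
Jun has 30 days: +30 → Jul 1, 2302 (204 left).
Jul has 31 days: +31 → Aug 1, 2302 (173 left).
Aug has 31 days: +31 → Sep 1, 2302 (142 left).
Sep has 30 days: +30 → Oct 1, 2302 (112 left).
Oct has 31 days: +31 → Nov 1, 2302 (81 left).
Nov has 30 days: +30 → Dec 1, 2302 (51 left).
Dec has 31 days: +31 → Jan 1, 2303 (20 left).
+20 → Jan 21, 2303.

January 21, 2303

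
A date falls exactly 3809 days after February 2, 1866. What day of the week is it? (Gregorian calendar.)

Saturday

Feb 2, 1866 is a Friday.
3809 mod 7 = 1, so 3809 days after a Friday is Friday + 1 = Saturday.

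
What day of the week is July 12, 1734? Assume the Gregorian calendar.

Monday

Doomsday rule: the anchor day for the 1700s is Sunday. For year 34: 34÷12 = 2 r 10, and 10÷4 = 2, so 2+10+2 = 14.
Sunday + 14 ≡ Sunday — that's 1734's doomsday.
In July the doomsday date is Jul 11.
Jul 12 is 1 day after Jul 11; 1 mod 7 = 1, so Sunday + 1 = Monday.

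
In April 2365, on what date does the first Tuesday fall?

April 1, 2365 is a Thursday.
The first Tuesday is therefore April 6 (5 days later).

April 6, 2365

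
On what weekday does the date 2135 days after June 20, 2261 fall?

Thursday

First find the weekday of Jun 20, 2261. Doomsday rule: the anchor day for the 2200s is Friday. For year 61: 61÷12 = 5 r 1, and 1÷4 = 0, so 5+1+0 = 6.
Friday + 6 ≡ Thursday — that's 2261's doomsday.
In June the doomsday date is Jun 6.
Jun 20 is 14 days after Jun 6; 14 mod 7 = 0, so Thursday + 0 = Thursday.
2135 mod 7 = 0, so 2135 days after a Thursday is Thursday + 0 = Thursday.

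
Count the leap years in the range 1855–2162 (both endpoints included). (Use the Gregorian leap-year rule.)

Multiples of 4 in [1855,2162]: 77.
Of those, multiples of 100: 3 (not leap unless ÷400).
Multiples of 400: 1.
Leap years = 77 − 3 + 1 = 75.

75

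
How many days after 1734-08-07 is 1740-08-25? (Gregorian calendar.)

2210

Aug 7, 1734 → Aug 7, 1735: 365 days.
Aug 7, 1735 → Aug 7, 1736: 366 days (Feb 29, 1736 is in that span).
Aug 7, 1736 → Aug 7, 1737: 365 days.
Aug 7, 1737 → Aug 7, 1738: 365 days.
Aug 7, 1738 → Aug 7, 1739: 365 days.
Aug 7, 1739 → Sep 7, 1739: 31 days (August has 31).
Sep 7, 1739 → Oct 7, 1739: 30 days (September has 30).
Oct 7, 1739 → Nov 7, 1739: 31 days (October has 31).
Nov 7, 1739 → Dec 7, 1739: 30 days (November has 30).
Dec 7, 1739 → Jan 7, 1740: 31 days (December has 31).
Jan 7, 1740 → Feb 7, 1740: 31 days (January has 31).
Feb 7, 1740 → Mar 7, 1740: 29 days (February has 29).
Mar 7, 1740 → Apr 7, 1740: 31 days (March has 31).
Apr 7, 1740 → May 7, 1740: 30 days (April has 30).
May 7, 1740 → Jun 7, 1740: 31 days (May has 31).
Jun 7, 1740 → Jul 7, 1740: 30 days (June has 30).
Jul 7, 1740 → Aug 7, 1740: 31 days (July has 31).
Aug 7, 1740 → Aug 25, 1740: 18 days.
Total: 2210 days.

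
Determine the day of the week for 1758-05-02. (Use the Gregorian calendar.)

Doomsday rule: the anchor day for the 1700s is Sunday. For year 58: 58÷12 = 4 r 10, and 10÷4 = 2, so 4+10+2 = 16.
Sunday + 16 ≡ Tuesday — that's 1758's doomsday.
In May the doomsday date is May 9.
May 2 is 7 days before May 9; 7 mod 7 = 0, so Tuesday − 0 = Tuesday.

Tuesday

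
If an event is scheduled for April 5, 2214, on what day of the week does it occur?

Tuesday

Doomsday rule: the anchor day for the 2200s is Friday. For year 14: 14÷12 = 1 r 2, and 2÷4 = 0, so 1+2+0 = 3.
Friday + 3 ≡ Monday — that's 2214's doomsday.
In April the doomsday date is Apr 4.
Apr 5 is 1 day after Apr 4; 1 mod 7 = 1, so Monday + 1 = Tuesday.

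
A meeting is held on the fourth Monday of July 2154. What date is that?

July 22, 2154

July 1, 2154 is a Monday.
The first Monday is therefore July 1 (same day).
The fourth Monday is 1 + 3×7 = July 22.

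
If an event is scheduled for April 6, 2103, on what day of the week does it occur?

Friday

January 1, 2103 is a Monday.
Jan 1, 2103 → Feb 1, 2103: 31 days (January has 31).
Feb 1, 2103 → Mar 1, 2103: 28 days (February has 28).
Mar 1, 2103 → Apr 1, 2103: 31 days (March has 31).
Apr 1, 2103 → Apr 6, 2103: 5 days.
Total: 95 days.
95 mod 7 = 4, so Monday + 4 = Friday.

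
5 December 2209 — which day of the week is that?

Tuesday

Doomsday rule: the anchor day for the 2200s is Friday. For year 09: 9÷12 = 0 r 9, and 9÷4 = 2, so 0+9+2 = 11.
Friday + 11 ≡ Tuesday — that's 2209's doomsday.
In December the doomsday date is Dec 12.
Dec 5 is 7 days before Dec 12; 7 mod 7 = 0, so Tuesday − 0 = Tuesday.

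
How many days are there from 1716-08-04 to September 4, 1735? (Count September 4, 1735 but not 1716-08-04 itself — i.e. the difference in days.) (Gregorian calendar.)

Aug 4, 1716 → Aug 4, 1717: 365 days.
Aug 4, 1717 → Aug 4, 1718: 365 days.
Aug 4, 1718 → Aug 4, 1719: 365 days.
Aug 4, 1719 → Aug 4, 1720: 366 days (Feb 29, 1720 is in that span).
Aug 4, 1720 → Aug 4, 1721: 365 days.
Aug 4, 1721 → Aug 4, 1722: 365 days.
Aug 4, 1722 → Aug 4, 1723: 365 days.
Aug 4, 1723 → Aug 4, 1724: 366 days (Feb 29, 1724 is in that span).
Aug 4, 1724 → Aug 4, 1725: 365 days.
Aug 4, 1725 → Aug 4, 1726: 365 days.
Aug 4, 1726 → Aug 4, 1727: 365 days.
Aug 4, 1727 → Aug 4, 1728: 366 days (Feb 29, 1728 is in that span).
Aug 4, 1728 → Aug 4, 1729: 365 days.
Aug 4, 1729 → Aug 4, 1730: 365 days.
Aug 4, 1730 → Aug 4, 1731: 365 days.
Aug 4, 1731 → Aug 4, 1732: 366 days (Feb 29, 1732 is in that span).
Aug 4, 1732 → Aug 4, 1733: 365 days.
Aug 4, 1733 → Aug 4, 1734: 365 days.
Aug 4, 1734 → Sep 4, 1734: 31 days (August has 31).
Sep 4, 1734 → Oct 4, 1734: 30 days (September has 30).
Oct 4, 1734 → Nov 4, 1734: 31 days (October has 31).
Nov 4, 1734 → Dec 4, 1734: 30 days (November has 30).
Dec 4, 1734 → Jan 4, 1735: 31 days (December has 31).
Jan 4, 1735 → Feb 4, 1735: 31 days (January has 31).
Feb 4, 1735 → Mar 4, 1735: 28 days (February has 28).
Mar 4, 1735 → Apr 4, 1735: 31 days (March has 31).
Apr 4, 1735 → May 4, 1735: 30 days (April has 30).
May 4, 1735 → Jun 4, 1735: 31 days (May has 31).
Jun 4, 1735 → Jul 4, 1735: 30 days (June has 30).
Jul 4, 1735 → Aug 4, 1735: 31 days (July has 31).
Aug 4, 1735 → Sep 4, 1735: 31 days.
Total: 6970 days.

6970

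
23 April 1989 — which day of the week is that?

Doomsday rule: the anchor day for the 1900s is Wednesday. For year 89: 89÷12 = 7 r 5, and 5÷4 = 1, so 7+5+1 = 13.
Wednesday + 13 ≡ Tuesday — that's 1989's doomsday.
In April the doomsday date is Apr 4.
Apr 23 is 19 days after Apr 4; 19 mod 7 = 5, so Tuesday + 5 = Sunday.

Sunday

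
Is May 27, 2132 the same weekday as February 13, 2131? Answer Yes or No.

From Feb 13, 2131 to May 27, 2132 is 469 days.
469 mod 7 = 0, so they are the same weekday.
(Feb 13, 2131 is a Tuesday; May 27, 2132 is a Tuesday.)

Yes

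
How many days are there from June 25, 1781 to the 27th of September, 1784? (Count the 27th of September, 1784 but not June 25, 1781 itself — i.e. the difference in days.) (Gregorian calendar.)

1190

Jun 25, 1781 → Jun 25, 1782: 365 days.
Jun 25, 1782 → Jun 25, 1783: 365 days.
Jun 25, 1783 → Jun 25, 1784: 366 days (Feb 29, 1784 is in that span).
Jun 25, 1784 → Jul 25, 1784: 30 days (June has 30).
Jul 25, 1784 → Aug 25, 1784: 31 days (July has 31).
Aug 25, 1784 → Sep 25, 1784: 31 days (August has 31).
Sep 25, 1784 → Sep 27, 1784: 2 days.
Total: 1190 days.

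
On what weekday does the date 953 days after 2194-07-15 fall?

Wednesday

First find the weekday of Jul 15, 2194. Doomsday rule: the anchor day for the 2100s is Sunday. For year 94: 94÷12 = 7 r 10, and 10÷4 = 2, so 7+10+2 = 19.
Sunday + 19 ≡ Friday — that's 2194's doomsday.
In July the doomsday date is Jul 11.
Jul 15 is 4 days after Jul 11; 4 mod 7 = 4, so Friday + 4 = Tuesday.
953 mod 7 = 1, so 953 days after a Tuesday is Tuesday + 1 = Wednesday.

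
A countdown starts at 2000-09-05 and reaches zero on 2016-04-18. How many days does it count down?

5704

Sep 5, 2000 → Sep 5, 2001: 365 days.
Sep 5, 2001 → Sep 5, 2002: 365 days.
Sep 5, 2002 → Sep 5, 2003: 365 days.
Sep 5, 2003 → Sep 5, 2004: 366 days (Feb 29, 2004 is in that span).
Sep 5, 2004 → Sep 5, 2005: 365 days.
Sep 5, 2005 → Sep 5, 2006: 365 days.
Sep 5, 2006 → Sep 5, 2007: 365 days.
Sep 5, 2007 → Sep 5, 2008: 366 days (Feb 29, 2008 is in that span).
Sep 5, 2008 → Sep 5, 2009: 365 days.
Sep 5, 2009 → Sep 5, 2010: 365 days.
Sep 5, 2010 → Sep 5, 2011: 365 days.
Sep 5, 2011 → Sep 5, 2012: 366 days (Feb 29, 2012 is in that span).
Sep 5, 2012 → Sep 5, 2013: 365 days.
Sep 5, 2013 → Sep 5, 2014: 365 days.
Sep 5, 2014 → Sep 5, 2015: 365 days.
Sep 5, 2015 → Oct 5, 2015: 30 days (September has 30).
Oct 5, 2015 → Nov 5, 2015: 31 days (October has 31).
Nov 5, 2015 → Dec 5, 2015: 30 days (November has 30).
Dec 5, 2015 → Jan 5, 2016: 31 days (December has 31).
Jan 5, 2016 → Feb 5, 2016: 31 days (January has 31).
Feb 5, 2016 → Mar 5, 2016: 29 days (February has 29).
Mar 5, 2016 → Apr 5, 2016: 31 days (March has 31).
Apr 5, 2016 → Apr 18, 2016: 13 days.
Total: 5704 days.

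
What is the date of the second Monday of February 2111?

February 9, 2111

February 1, 2111 is a Sunday.
The first Monday is therefore February 2 (1 days later).
The second Monday is 2 + 1×7 = February 9.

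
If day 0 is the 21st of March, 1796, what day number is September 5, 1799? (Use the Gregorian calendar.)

Mar 21, 1796 → Mar 21, 1797: 365 days.
Mar 21, 1797 → Mar 21, 1798: 365 days.
Mar 21, 1798 → Mar 21, 1799: 365 days.
Mar 21, 1799 → Apr 21, 1799: 31 days (March has 31).
Apr 21, 1799 → May 21, 1799: 30 days (April has 30).
May 21, 1799 → Jun 21, 1799: 31 days (May has 31).
Jun 21, 1799 → Jul 21, 1799: 30 days (June has 30).
Jul 21, 1799 → Aug 21, 1799: 31 days (July has 31).
Aug 21, 1799 → Sep 5, 1799: 15 days.
Total: 1263 days.

1263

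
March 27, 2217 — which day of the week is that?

Thursday

January 1, 2217 is a Wednesday.
Jan 1, 2217 → Feb 1, 2217: 31 days (January has 31).
Feb 1, 2217 → Mar 1, 2217: 28 days (February has 28).
Mar 1, 2217 → Mar 27, 2217: 26 days.
Total: 85 days.
85 mod 7 = 1, so Wednesday + 1 = Thursday.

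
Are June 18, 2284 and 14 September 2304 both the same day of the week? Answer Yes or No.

Yes

From Jun 18, 2284 to Sep 14, 2304 is 7392 days.
7392 mod 7 = 0, so they are the same weekday.
(Jun 18, 2284 is a Wednesday; Sep 14, 2304 is a Wednesday.)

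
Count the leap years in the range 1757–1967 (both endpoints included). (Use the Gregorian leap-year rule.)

50

Multiples of 4 in [1757,1967]: 52.
Of those, multiples of 100: 2 (not leap unless ÷400).
Multiples of 400: 0.
Leap years = 52 − 2 + 0 = 50.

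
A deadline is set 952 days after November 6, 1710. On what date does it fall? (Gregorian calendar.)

+365 (one year) → Nov 6, 1711 (587 left).
+366 (one year; includes Feb 29, 1712) → Nov 6, 1712 (221 left).
Nov has 30 days: +25 → Dec 1, 1712 (196 left).
Dec has 31 days: +31 → Jan 1, 1713 (165 left).
Jan has 31 days: +31 → Feb 1, 1713 (134 left).
Feb has 28 days: +28 → Mar 1, 1713 (106 left).
Mar has 31 days: +31 → Apr 1, 1713 (75 left).
Apr has 30 days: +30 → May 1, 1713 (45 left).
May has 31 days: +31 → Jun 1, 1713 (14 left).
+14 → Jun 15, 1713.

June 15, 1713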